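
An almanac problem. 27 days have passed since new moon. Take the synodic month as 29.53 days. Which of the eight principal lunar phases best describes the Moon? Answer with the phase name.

θ ≈ 360° × 27/29.53 = 329°, which falls in the waning crescent sector.

waning crescent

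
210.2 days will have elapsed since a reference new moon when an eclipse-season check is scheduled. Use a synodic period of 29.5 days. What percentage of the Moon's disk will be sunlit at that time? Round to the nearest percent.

15%

210.2 d spans 7 complete synodic months (7 × 29.5 = 206.50 d) plus 3.70 d.
The Moon has covered 3.70/29.5 of its cycle, so θ ≈ 360° × 3.70/29.5 = 45.2°.
cos 45.2° = 0.705, so f = (1 − 0.705)/2 = 0.147, so 15%.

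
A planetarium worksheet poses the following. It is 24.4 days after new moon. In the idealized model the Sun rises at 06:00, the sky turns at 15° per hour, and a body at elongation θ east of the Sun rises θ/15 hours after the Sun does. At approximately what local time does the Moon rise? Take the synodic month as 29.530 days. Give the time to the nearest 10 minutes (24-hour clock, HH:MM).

The Moon has covered 24.4/29.530 of its cycle, so θ ≈ 360° × 24.4/29.530 = 297.5°.
Delay after the Sun = 297.5° / (15°/h) ≈ 19.83 h.
06:00 + 19.831 h ≈ 01:50 → 01:50 to the nearest ten minutes.

01:50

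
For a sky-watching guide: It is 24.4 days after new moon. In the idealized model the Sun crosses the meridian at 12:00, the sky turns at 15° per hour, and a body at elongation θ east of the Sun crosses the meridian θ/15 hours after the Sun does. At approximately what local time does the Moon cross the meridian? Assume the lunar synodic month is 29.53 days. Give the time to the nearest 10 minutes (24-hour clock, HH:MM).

Phase angle: θ = 360°·(24.4 d)/(29.53 d) = 297.5°.
At 15° of sky rotation per hour, 297.5° corresponds to a 19.83 h lag.
12:00 + 19.831 h ≈ 07:50 → 07:50 to the nearest ten minutes.

07:50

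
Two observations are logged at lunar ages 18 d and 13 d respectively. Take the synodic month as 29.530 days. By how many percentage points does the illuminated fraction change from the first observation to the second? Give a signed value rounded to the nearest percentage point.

First observation: θ = 360°·18/29.530 = 219.4°, so f = 0.886.
Second observation: θ = 158.5°, f = 0.965.
Δf = 0.965 − 0.886 = +0.079, i.e. +8 pp.

+8 pp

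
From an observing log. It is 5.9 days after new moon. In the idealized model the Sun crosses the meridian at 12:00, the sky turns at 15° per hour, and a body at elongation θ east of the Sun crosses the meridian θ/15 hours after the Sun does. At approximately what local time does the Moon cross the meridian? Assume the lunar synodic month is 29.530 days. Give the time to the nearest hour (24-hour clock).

Elongation θ = 360° × 5.9/29.530 ≈ 71.9°.
The Moon trails the Sun by θ/15 = 71.9/15 ≈ 4.80 hours.
12:00 + 4.80 h ≈ 16:48 → 17:00 to the nearest hour.

17:00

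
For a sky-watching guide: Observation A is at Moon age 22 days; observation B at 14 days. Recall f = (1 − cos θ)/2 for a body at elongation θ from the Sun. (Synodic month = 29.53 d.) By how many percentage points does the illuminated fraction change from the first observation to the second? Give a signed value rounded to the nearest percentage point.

First observation: θ = 360°·22/29.53 = 268.2°, so f = 0.516.
Second observation: θ = 170.7°, f = 0.993.
Δf = 0.993 − 0.516 = +0.478, i.e. +48 pp.

+48 percentage points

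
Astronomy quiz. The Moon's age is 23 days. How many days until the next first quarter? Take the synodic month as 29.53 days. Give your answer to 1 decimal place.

First quarter occurs at elongation 90°, i.e. at age 29.53 × 90/360 = 7.383 d.
This lunation's first quarter (7.383 d) has passed, so add one period: 36.913 − 23 = 13.913 days.

13.9 days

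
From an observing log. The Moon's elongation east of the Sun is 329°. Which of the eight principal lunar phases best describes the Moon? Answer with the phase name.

329° lies in the waning crescent sector of the 8-phase cycle.

waning crescent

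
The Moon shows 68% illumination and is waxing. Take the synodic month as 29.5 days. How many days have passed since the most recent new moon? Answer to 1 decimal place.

9.1 days

From f = (1 − cos θ)/2: cos θ = 1 − 2×0.68 = -0.360; arccos → 111.1°.
Before full moon the principal value applies: θ = 111.1°.
Age = 29.5 × 111.1°/360° ≈ 9.10 days.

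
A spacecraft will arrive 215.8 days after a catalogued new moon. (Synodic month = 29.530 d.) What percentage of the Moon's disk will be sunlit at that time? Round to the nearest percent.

215.8/29.530 = 7.308 lunations, so 7 complete cycles and 9.09 d into the next.
Phase angle: θ = 360°·(9.09 d)/(29.530 d) = 110.8°.
cos 110.8° = (-0.355), so f = (1 − (-0.355))/2 = 0.678, so 68%.

68%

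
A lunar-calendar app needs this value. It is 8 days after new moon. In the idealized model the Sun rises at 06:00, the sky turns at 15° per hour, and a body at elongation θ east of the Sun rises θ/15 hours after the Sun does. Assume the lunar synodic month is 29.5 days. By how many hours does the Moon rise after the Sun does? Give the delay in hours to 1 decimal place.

Elongation θ = 360° × 8/29.5 ≈ 97.6°.
Delay after the Sun = 97.6° / (15°/h) ≈ 6.51 h.
So the Moon rises 6.51 h after the Sun.

6.5 h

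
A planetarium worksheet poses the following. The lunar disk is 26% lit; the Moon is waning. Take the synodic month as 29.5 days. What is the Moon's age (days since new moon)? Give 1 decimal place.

cos θ = 1 − 2f = 0.480, giving a principal value of 61.3°.
Waning ⇒ past full, so θ = 360° − 61.3° = 298.7°.
Age = 29.5 × 298.7°/360° ≈ 24.48 days.

24.5 days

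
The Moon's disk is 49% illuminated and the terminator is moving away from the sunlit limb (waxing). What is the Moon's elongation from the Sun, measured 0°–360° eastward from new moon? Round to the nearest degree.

Invert f = (1 − cos θ)/2 to get cos θ = 1 − 2(0.49) = 0.020, hence θ₀ = arccos 0.020 = 88.9°.
The Moon is waxing (0°–180°), so θ = 88.9° directly.

89°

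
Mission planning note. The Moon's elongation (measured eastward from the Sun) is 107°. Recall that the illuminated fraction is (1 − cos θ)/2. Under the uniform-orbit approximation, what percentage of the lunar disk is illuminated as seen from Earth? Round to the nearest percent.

f = (1 − cos 107°)/2 = (1 − (-0.292))/2 ≈ 0.646, i.e. 65%.

65%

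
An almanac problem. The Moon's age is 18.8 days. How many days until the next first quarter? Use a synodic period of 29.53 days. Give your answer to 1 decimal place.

18.1 days

First quarter is 0.25 of the way through the cycle: age 0.25 × 29.53 = 7.383 d.
Already past this cycle's first quarter; the next is at 7.383 + 29.53 = 36.913 d, so 36.913 − 18.8 = 18.113 days.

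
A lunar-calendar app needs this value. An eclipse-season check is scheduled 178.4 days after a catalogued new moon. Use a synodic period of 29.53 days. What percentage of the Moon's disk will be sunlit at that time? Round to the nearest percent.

2%

178.4 d spans 6 complete synodic months (6 × 29.53 = 177.18 d) plus 1.22 d.
Phase angle: θ = 360°·(1.22 d)/(29.53 d) = 14.9°.
Illuminated fraction = (1 − cos 14.9°)/2 = (1 − 0.966)/2 ≈ 0.017, so 2%.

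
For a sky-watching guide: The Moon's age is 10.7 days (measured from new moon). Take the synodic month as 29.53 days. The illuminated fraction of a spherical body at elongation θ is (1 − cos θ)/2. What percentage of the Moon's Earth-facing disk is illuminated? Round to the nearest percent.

82%

Elongation θ = 360° × 10.7/29.53 ≈ 130.4°.
Illuminated fraction = (1 − cos 130.4°)/2 = (1 − (-0.649))/2 ≈ 0.824, so 82%.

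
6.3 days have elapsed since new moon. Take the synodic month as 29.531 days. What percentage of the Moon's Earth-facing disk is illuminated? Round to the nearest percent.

39%

The Moon has covered 6.3/29.531 of its cycle, so θ ≈ 360° × 6.3/29.531 = 76.8°.
With cos θ = 0.228, the lit fraction is (1 − 0.228)/2 ≈ 0.386, so 39%.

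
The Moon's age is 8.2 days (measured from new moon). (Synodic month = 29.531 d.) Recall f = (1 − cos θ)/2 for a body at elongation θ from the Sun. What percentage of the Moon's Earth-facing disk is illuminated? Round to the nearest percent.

59%

Elongation θ = 360° × 8.2/29.531 ≈ 100.0°.
cos 100.0° = (-0.173), so f = (1 − (-0.173))/2 = 0.587, so 59%.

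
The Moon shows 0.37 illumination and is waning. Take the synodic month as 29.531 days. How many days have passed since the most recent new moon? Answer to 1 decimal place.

cos θ = 1 − 2f = 0.260, giving a principal value of 74.9°.
A waning Moon lies in 180°–360°, so θ = 360° − 74.9° = 285.1°.
That fraction of the synodic month is 285.1/360 × 29.531 d ≈ 23.38 d.

23.4 days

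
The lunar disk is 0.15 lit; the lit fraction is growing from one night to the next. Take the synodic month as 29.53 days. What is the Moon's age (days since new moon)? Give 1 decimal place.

3.7 days

Invert f = (1 − cos θ)/2 to get cos θ = 1 − 2(0.15) = 0.700, hence θ₀ = arccos 0.700 = 45.6°.
Waxing ⇒ before full, so θ = 45.6°.
At 360°/29.53 d per day, 45.6° corresponds to 3.74 days.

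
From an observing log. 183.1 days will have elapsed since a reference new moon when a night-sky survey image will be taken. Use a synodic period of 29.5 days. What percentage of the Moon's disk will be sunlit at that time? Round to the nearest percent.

37%

Reduce mod P: 183.1 − 6×29.5 = 6.10 d into the current lunation.
Phase angle: θ = 360°·(6.10 d)/(29.5 d) = 74.4°.
With cos θ = 0.268, the lit fraction is (1 − 0.268)/2 ≈ 0.366, so 37%.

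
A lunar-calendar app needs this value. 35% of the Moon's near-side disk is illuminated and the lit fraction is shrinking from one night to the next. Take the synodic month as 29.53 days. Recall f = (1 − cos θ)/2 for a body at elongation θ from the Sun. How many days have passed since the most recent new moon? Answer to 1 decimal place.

cos θ = 1 − 2f = 0.300, giving a principal value of 72.5°.
Waning ⇒ past full, so θ = 360° − 72.5° = 287.5°.
That fraction of the synodic month is 287.5/360 × 29.53 d ≈ 23.58 d.

23.6 days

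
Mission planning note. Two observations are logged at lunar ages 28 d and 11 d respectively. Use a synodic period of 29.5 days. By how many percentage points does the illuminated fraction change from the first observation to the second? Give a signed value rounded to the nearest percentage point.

First observation: θ = 360°·28/29.5 = 341.7°, so f = 0.025.
Second observation: θ = 134.2°, f = 0.849.
Δf = 0.849 − 0.025 = +0.824, i.e. +82 pp.

+82 percentage points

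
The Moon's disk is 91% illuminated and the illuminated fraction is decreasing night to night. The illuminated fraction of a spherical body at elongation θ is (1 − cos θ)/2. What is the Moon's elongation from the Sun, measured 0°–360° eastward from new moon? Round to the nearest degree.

215°

Invert f = (1 − cos θ)/2 to get cos θ = 1 − 2(0.91) = -0.820, hence θ₀ = arccos -0.820 = 145.1°.
A waning Moon lies in 180°–360°, so θ = 360° − 145.1° = 214.9°.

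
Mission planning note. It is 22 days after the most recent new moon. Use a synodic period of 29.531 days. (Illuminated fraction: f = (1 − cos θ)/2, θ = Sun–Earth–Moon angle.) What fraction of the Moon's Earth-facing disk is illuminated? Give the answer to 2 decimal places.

0.52

Phase angle: θ = 360°·(22 d)/(29.531 d) = 268.2°.
With cos θ = (-0.032), the lit fraction is (1 − (-0.032))/2 ≈ 0.516.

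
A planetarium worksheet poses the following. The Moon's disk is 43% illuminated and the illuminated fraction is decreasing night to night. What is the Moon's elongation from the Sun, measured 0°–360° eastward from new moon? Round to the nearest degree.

278°

Invert f = (1 − cos θ)/2 to get cos θ = 1 − 2(0.43) = 0.140, hence θ₀ = arccos 0.140 = 82.0°.
Since the Moon is past full (waning), take the reflex angle: θ = 360° − 82.0° = 278.0°.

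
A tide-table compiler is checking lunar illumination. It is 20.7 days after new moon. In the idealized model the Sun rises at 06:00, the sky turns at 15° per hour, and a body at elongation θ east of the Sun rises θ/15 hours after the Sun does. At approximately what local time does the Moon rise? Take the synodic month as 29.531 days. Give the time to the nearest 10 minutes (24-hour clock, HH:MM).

Elongation θ = 360° × 20.7/29.531 ≈ 252.3°.
The Moon trails the Sun by θ/15 = 252.3/15 ≈ 16.82 hours.
06:00 + 16.823 h ≈ 22:49 → 22:50 to the nearest ten minutes.

22:50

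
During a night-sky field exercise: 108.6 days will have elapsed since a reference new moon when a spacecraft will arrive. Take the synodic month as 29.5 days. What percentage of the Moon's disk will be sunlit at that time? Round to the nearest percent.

71%

Reduce mod P: 108.6 − 3×29.5 = 20.10 d into the current lunation.
Phase angle: θ = 360°·(20.10 d)/(29.5 d) = 245.3°.
cos 245.3° = (-0.418), so f = (1 − (-0.418))/2 = 0.709, so 71%.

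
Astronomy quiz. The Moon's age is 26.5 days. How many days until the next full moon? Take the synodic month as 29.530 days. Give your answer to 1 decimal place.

17.8 days

Full moon occurs at elongation 180°, i.e. at age 29.530 × 180/360 = 14.765 d.
Already past this cycle's full moon; the next is at 14.765 + 29.530 = 44.295 d, so 44.295 − 26.5 = 17.795 days.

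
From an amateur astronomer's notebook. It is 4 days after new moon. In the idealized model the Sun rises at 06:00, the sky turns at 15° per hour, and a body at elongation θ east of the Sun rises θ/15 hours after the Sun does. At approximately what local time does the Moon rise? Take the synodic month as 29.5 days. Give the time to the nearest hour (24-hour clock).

09:00

The Moon has covered 4/29.5 of its cycle, so θ ≈ 360° × 4/29.5 = 48.8°.
The Moon trails the Sun by θ/15 = 48.8/15 ≈ 3.25 hours.
06:00 + 3.25 h ≈ 09:15 → 09:00 to the nearest hour.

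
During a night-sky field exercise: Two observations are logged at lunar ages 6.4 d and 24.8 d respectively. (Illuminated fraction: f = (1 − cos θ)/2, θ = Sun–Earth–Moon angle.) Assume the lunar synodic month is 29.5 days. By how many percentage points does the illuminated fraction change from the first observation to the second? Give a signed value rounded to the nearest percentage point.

-17 percentage points

First observation: θ = 360°·6.4/29.5 = 78.1°, so f = 0.397.
Second observation: θ = 302.6°, f = 0.230.
Δf = 0.230 − 0.397 = -0.167, i.e. -17 pp.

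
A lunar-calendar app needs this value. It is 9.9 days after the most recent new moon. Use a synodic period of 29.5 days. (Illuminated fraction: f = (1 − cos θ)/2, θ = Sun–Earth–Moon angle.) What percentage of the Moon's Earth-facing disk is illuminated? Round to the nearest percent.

Phase angle: θ = 360°·(9.9 d)/(29.5 d) = 120.8°.
Illuminated fraction = (1 − cos 120.8°)/2 = (1 − (-0.512))/2 ≈ 0.756, so 76%.

76%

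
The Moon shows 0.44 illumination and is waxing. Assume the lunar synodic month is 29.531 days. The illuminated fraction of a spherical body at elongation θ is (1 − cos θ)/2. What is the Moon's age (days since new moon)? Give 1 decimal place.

6.8 days

From f = (1 − cos θ)/2: cos θ = 1 − 2×0.44 = 0.120; arccos → 83.1°.
The Moon is waxing (0°–180°), so θ = 83.1° directly.
Age = 29.531 × 83.1°/360° ≈ 6.82 days.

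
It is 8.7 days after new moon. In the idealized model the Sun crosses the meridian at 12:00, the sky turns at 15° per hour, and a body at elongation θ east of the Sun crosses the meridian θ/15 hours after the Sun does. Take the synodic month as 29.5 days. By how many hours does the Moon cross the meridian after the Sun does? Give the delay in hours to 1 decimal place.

Elongation θ = 360° × 8.7/29.5 ≈ 106.2°.
Delay after the Sun = 106.2° / (15°/h) ≈ 7.08 h.
So the Moon crosses the meridian 7.08 h after the Sun.

7.1 h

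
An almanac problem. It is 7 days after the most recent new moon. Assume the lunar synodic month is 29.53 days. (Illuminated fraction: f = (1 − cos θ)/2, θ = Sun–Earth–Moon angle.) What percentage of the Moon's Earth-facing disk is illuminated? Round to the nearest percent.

Elongation θ = 360° × 7/29.53 ≈ 85.3°.
cos 85.3° = 0.081, so f = (1 − 0.081)/2 = 0.459, so 46%.

46%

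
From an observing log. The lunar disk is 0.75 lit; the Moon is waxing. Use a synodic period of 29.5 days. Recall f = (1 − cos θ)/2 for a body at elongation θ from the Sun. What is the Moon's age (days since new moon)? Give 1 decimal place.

Invert f = (1 − cos θ)/2 to get cos θ = 1 − 2(0.75) = -0.500, hence θ₀ = arccos -0.500 = 120.0°.
Before full moon the principal value applies: θ = 120.0°.
Age = 29.5 × 120.0°/360° ≈ 9.83 days.

9.8 days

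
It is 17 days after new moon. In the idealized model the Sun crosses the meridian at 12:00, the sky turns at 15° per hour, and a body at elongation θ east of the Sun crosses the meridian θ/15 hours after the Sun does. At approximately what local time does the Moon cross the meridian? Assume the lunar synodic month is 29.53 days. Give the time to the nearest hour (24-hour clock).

02:00

The Moon has covered 17/29.53 of its cycle, so θ ≈ 360° × 17/29.53 = 207.2°.
At 15° of sky rotation per hour, 207.2° corresponds to a 13.82 h lag.
12:00 + 13.82 h ≈ 01:49 → 02:00 to the nearest hour.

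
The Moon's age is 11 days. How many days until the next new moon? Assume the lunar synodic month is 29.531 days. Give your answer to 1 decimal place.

18.5 days

One full lunation from the last new moon is 29.531 d; remaining = 29.531 − 11 = 18.531 d.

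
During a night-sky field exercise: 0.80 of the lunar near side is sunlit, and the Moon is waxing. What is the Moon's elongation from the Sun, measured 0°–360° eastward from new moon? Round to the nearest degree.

127°

cos θ = 1 − 2f = -0.600, giving a principal value of 126.9°.
The Moon is waxing (0°–180°), so θ = 126.9° directly.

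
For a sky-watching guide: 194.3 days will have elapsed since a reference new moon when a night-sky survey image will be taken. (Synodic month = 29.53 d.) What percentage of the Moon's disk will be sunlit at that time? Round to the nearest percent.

Reduce mod P: 194.3 − 6×29.53 = 17.12 d into the current lunation.
Elongation θ = 360° × 17.12/29.53 ≈ 208.7°.
cos 208.7° = (-0.877), so f = (1 − (-0.877))/2 = 0.939, so 94%.

94%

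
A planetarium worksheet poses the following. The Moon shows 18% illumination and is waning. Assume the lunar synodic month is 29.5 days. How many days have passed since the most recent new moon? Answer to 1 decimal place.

Invert f = (1 − cos θ)/2 to get cos θ = 1 − 2(0.18) = 0.640, hence θ₀ = arccos 0.640 = 50.2°.
Since the Moon is past full (waning), take the reflex angle: θ = 360° − 50.2° = 309.8°.
Age = 29.5 × 309.8°/360° ≈ 25.39 days.

25.4 days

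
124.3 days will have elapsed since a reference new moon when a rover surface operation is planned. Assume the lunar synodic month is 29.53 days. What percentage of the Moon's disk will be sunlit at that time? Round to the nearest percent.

37%

124.3 d spans 4 complete synodic months (4 × 29.53 = 118.12 d) plus 6.18 d.
Elongation θ = 360° × 6.18/29.53 ≈ 75.3°.
With cos θ = 0.253, the lit fraction is (1 − 0.253)/2 ≈ 0.373, so 37%.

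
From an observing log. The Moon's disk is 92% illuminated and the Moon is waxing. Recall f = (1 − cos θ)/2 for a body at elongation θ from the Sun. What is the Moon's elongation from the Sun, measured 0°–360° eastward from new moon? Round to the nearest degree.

cos θ = 1 − 2f = -0.840, giving a principal value of 147.1°.
Before full moon the principal value applies: θ = 147.1°.

147°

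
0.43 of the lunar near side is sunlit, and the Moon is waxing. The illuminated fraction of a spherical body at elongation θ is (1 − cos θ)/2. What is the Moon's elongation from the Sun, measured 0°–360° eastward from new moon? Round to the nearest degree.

From f = (1 − cos θ)/2: cos θ = 1 − 2×0.43 = 0.140; arccos → 82.0°.
The Moon is waxing (0°–180°), so θ = 82.0° directly.

82°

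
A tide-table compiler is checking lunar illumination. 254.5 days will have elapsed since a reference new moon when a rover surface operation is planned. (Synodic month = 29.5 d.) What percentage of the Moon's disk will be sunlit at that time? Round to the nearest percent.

Reduce mod P: 254.5 − 8×29.5 = 18.50 d into the current lunation.
Elongation θ = 360° × 18.50/29.5 ≈ 225.8°.
cos 225.8° = (-0.698), so f = (1 − (-0.698))/2 = 0.849, so 85%.

85%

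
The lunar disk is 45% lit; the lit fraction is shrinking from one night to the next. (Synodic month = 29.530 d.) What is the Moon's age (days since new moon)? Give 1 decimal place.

22.6 days

From f = (1 − cos θ)/2: cos θ = 1 − 2×0.45 = 0.100; arccos → 84.3°.
A waning Moon lies in 180°–360°, so θ = 360° − 84.3° = 275.7°.
At 360°/29.530 d per day, 275.7° corresponds to 22.62 days.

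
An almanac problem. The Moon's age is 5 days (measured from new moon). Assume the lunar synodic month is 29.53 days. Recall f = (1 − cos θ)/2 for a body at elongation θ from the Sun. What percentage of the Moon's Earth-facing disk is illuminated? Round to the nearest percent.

26%

Phase angle: θ = 360°·(5 d)/(29.53 d) = 61.0°.
cos 61.0° = 0.485, so f = (1 − 0.485)/2 = 0.257, so 26%.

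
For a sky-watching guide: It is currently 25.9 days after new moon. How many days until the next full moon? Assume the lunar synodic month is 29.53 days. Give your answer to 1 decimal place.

18.4 days

Full moon occurs at elongation 180°, i.e. at age 29.53 × 180/360 = 14.765 d.
Already past this cycle's full moon; the next is at 14.765 + 29.53 = 44.295 d, so 44.295 − 25.9 = 18.395 days.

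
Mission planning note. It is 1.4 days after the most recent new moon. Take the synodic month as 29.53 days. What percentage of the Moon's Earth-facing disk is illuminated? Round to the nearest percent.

Phase angle: θ = 360°·(1.4 d)/(29.53 d) = 17.1°.
Illuminated fraction = (1 − cos 17.1°)/2 = (1 − 0.956)/2 ≈ 0.022, so 2%.

2%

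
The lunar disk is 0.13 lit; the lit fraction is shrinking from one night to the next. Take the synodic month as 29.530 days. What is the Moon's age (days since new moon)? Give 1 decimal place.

26.1 days

Invert f = (1 − cos θ)/2 to get cos θ = 1 − 2(0.13) = 0.740, hence θ₀ = arccos 0.740 = 42.3°.
Waning ⇒ past full, so θ = 360° − 42.3° = 317.7°.
That fraction of the synodic month is 317.7/360 × 29.530 d ≈ 26.06 d.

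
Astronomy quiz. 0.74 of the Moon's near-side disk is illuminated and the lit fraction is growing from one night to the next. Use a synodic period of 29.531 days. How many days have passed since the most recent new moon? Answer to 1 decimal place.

9.7 days

From f = (1 − cos θ)/2: cos θ = 1 − 2×0.74 = -0.480; arccos → 118.7°.
Before full moon the principal value applies: θ = 118.7°.
That fraction of the synodic month is 118.7/360 × 29.531 d ≈ 9.74 d.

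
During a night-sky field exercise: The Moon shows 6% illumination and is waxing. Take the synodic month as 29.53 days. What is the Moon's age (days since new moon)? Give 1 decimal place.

2.3 days

Invert f = (1 − cos θ)/2 to get cos θ = 1 − 2(0.06) = 0.880, hence θ₀ = arccos 0.880 = 28.4°.
Waxing ⇒ before full, so θ = 28.4°.
Age = 29.53 × 28.4°/360° ≈ 2.33 days.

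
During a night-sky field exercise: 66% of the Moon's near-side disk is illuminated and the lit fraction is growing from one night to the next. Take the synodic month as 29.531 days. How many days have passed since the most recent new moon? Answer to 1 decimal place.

8.9 days

From f = (1 − cos θ)/2: cos θ = 1 − 2×0.66 = -0.320; arccos → 108.7°.
The Moon is waxing (0°–180°), so θ = 108.7° directly.
Age = 29.531 × 108.7°/360° ≈ 8.91 days.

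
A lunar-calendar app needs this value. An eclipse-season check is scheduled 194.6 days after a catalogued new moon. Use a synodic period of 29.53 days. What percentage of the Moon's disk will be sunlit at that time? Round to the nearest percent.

92%

194.6/29.53 = 6.590 lunations, so 6 complete cycles and 17.42 d into the next.
The Moon has covered 17.42/29.53 of its cycle, so θ ≈ 360° × 17.42/29.53 = 212.4°.
cos 212.4° = (-0.845), so f = (1 − (-0.845))/2 = 0.922, so 92%.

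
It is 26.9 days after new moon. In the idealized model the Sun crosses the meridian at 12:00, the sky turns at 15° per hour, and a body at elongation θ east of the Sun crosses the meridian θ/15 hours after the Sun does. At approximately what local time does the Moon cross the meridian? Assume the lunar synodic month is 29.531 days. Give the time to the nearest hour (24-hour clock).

The Moon has covered 26.9/29.531 of its cycle, so θ ≈ 360° × 26.9/29.531 = 327.9°.
Delay after the Sun = 327.9° / (15°/h) ≈ 21.86 h.
12:00 + 21.86 h ≈ 09:52 → 10:00 to the nearest hour.

10:00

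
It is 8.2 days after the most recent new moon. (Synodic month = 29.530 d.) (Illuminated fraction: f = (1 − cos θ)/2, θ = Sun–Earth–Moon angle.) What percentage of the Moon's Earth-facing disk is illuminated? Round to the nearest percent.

Elongation θ = 360° × 8.2/29.530 ≈ 100.0°.
cos 100.0° = (-0.173), so f = (1 − (-0.173))/2 = 0.587, so 59%.

59%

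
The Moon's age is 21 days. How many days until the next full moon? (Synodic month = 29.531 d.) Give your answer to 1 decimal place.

23.3 days

Full moon occurs at elongation 180°, i.e. at age 29.531 × 180/360 = 14.765 d.
This lunation's full moon (14.765 d) has passed, so add one period: 44.296 − 21 = 23.296 days.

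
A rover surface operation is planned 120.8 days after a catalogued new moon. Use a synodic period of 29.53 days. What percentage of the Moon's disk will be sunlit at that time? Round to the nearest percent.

120.8 d spans 4 complete synodic months (4 × 29.53 = 118.12 d) plus 2.68 d.
The Moon has covered 2.68/29.53 of its cycle, so θ ≈ 360° × 2.68/29.53 = 32.7°.
Illuminated fraction = (1 − cos 32.7°)/2 = (1 − 0.842)/2 ≈ 0.079, so 8%.

8%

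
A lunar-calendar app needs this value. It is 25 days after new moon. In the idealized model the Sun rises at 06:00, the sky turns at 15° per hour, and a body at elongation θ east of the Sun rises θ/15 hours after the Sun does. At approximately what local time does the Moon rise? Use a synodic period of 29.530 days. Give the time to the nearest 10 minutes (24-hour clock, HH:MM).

The Moon has covered 25/29.530 of its cycle, so θ ≈ 360° × 25/29.530 = 304.8°.
At 15° of sky rotation per hour, 304.8° corresponds to a 20.32 h lag.
06:00 + 20.318 h ≈ 02:19 → 02:20 to the nearest ten minutes.

02:20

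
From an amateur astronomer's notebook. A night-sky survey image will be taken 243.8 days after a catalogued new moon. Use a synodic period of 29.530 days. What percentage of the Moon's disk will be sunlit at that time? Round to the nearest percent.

243.8 d spans 8 complete synodic months (8 × 29.530 = 236.24 d) plus 7.56 d.
Elongation θ = 360° × 7.56/29.530 ≈ 92.2°.
With cos θ = (-0.038), the lit fraction is (1 − (-0.038))/2 ≈ 0.519, so 52%.

52%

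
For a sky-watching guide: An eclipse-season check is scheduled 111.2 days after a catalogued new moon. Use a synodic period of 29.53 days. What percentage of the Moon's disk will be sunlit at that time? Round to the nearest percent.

111.2/29.53 = 3.766 lunations, so 3 complete cycles and 22.61 d into the next.
The Moon has covered 22.61/29.53 of its cycle, so θ ≈ 360° × 22.61/29.53 = 275.6°.
cos 275.6° = 0.098, so f = (1 − 0.098)/2 = 0.451, so 45%.

45%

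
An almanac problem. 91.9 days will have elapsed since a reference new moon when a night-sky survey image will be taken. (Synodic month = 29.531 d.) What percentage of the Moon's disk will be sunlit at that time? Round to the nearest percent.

12%

91.9 d spans 3 complete synodic months (3 × 29.531 = 88.59 d) plus 3.31 d.
The Moon has covered 3.31/29.531 of its cycle, so θ ≈ 360° × 3.31/29.531 = 40.3°.
Illuminated fraction = (1 − cos 40.3°)/2 = (1 − 0.763)/2 ≈ 0.119, so 12%.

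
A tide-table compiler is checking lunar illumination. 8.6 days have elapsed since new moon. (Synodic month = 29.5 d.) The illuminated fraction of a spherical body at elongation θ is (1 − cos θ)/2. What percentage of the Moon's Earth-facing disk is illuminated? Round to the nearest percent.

63%

Elongation θ = 360° × 8.6/29.5 ≈ 104.9°.
Illuminated fraction = (1 − cos 104.9°)/2 = (1 − (-0.258))/2 ≈ 0.629, so 63%.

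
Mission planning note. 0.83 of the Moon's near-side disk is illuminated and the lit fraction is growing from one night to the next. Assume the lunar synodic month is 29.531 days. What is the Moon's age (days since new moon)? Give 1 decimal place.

Invert f = (1 − cos θ)/2 to get cos θ = 1 − 2(0.83) = -0.660, hence θ₀ = arccos -0.660 = 131.3°.
Waxing ⇒ before full, so θ = 131.3°.
Age = 29.531 × 131.3°/360° ≈ 10.77 days.

10.8 days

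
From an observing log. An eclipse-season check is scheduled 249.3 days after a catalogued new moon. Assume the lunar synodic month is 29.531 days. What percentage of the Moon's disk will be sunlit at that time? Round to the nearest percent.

97%

249.3/29.531 = 8.442 lunations, so 8 complete cycles and 13.05 d into the next.
The Moon has covered 13.05/29.531 of its cycle, so θ ≈ 360° × 13.05/29.531 = 159.1°.
Illuminated fraction = (1 − cos 159.1°)/2 = (1 − (-0.934))/2 ≈ 0.967, so 97%.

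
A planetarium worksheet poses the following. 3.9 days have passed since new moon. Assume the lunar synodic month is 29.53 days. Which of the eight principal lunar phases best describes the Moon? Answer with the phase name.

waxing crescent

θ ≈ 360° × 3.9/29.53 = 48°, which falls in the waxing crescent sector.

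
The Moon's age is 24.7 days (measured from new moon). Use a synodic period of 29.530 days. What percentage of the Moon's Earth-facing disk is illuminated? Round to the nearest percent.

24%

Phase angle: θ = 360°·(24.7 d)/(29.530 d) = 301.1°.
cos 301.1° = 0.517, so f = (1 − 0.517)/2 = 0.242, so 24%.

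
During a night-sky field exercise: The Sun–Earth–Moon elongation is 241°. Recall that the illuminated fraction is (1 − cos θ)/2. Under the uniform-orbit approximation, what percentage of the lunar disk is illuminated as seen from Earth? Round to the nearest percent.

74%

f = (1 − cos 241°)/2 = (1 − (-0.485))/2 ≈ 0.742, i.e. 74%.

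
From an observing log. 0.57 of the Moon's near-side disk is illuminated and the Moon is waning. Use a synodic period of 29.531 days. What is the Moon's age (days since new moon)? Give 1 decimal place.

cos θ = 1 − 2f = -0.140, giving a principal value of 98.0°.
Since the Moon is past full (waning), take the reflex angle: θ = 360° − 98.0° = 262.0°.
Age = 29.531 × 262.0°/360° ≈ 21.49 days.

21.5 days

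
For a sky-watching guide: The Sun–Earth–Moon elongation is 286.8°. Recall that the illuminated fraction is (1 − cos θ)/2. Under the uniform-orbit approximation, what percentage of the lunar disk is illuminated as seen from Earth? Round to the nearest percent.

36%

Half-versine of 286.8°: (1 − 0.289)/2 = 0.355, i.e. 36%.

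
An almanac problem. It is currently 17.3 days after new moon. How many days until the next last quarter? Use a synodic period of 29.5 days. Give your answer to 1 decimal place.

4.8 days

Last quarter is 0.75 of the way through the cycle: age 0.75 × 29.5 = 22.125 d.
So 4.825 days remain (22.125 − 17.3).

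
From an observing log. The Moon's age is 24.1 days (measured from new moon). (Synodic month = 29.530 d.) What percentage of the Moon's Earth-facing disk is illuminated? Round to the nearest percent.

30%

Phase angle: θ = 360°·(24.1 d)/(29.530 d) = 293.8°.
With cos θ = 0.404, the lit fraction is (1 − 0.404)/2 ≈ 0.298, so 30%.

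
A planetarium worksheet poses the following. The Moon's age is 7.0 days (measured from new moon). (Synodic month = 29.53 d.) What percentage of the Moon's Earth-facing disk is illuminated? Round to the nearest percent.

46%

The Moon has covered 7.0/29.53 of its cycle, so θ ≈ 360° × 7.0/29.53 = 85.3°.
Illuminated fraction = (1 − cos 85.3°)/2 = (1 − 0.081)/2 ≈ 0.459, so 46%.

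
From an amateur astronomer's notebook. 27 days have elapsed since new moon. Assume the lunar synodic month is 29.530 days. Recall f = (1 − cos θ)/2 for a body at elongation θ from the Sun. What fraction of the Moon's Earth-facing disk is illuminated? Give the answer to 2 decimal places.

Elongation θ = 360° × 27/29.530 ≈ 329.2°.
cos 329.2° = 0.859, so f = (1 − 0.859)/2 = 0.071.

0.07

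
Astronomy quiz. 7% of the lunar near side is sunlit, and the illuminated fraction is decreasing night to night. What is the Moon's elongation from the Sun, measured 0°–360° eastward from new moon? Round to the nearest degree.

329°

Invert f = (1 − cos θ)/2 to get cos θ = 1 − 2(0.07) = 0.860, hence θ₀ = arccos 0.860 = 30.7°.
Since the Moon is past full (waning), take the reflex angle: θ = 360° − 30.7° = 329.3°.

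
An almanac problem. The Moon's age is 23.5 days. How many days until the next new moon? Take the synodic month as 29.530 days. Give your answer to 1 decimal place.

One full lunation from the last new moon is 29.530 d; remaining = 29.530 − 23.5 = 6.030 d.

6.0 days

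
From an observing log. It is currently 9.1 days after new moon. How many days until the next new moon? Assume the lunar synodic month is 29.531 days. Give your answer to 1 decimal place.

20.4 days

One full lunation from the last new moon is 29.531 d; remaining = 29.531 − 9.1 = 20.431 d.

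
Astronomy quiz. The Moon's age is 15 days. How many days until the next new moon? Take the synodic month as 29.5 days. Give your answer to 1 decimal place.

14.5 days

One full lunation from the last new moon is 29.5 d; remaining = 29.5 − 15 = 14.500 d.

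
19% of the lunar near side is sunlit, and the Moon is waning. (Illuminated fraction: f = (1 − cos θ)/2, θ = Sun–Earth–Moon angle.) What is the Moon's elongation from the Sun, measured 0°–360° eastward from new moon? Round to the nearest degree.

308°

cos θ = 1 − 2f = 0.620, giving a principal value of 51.7°.
Waning ⇒ past full, so θ = 360° − 51.7° = 308.3°.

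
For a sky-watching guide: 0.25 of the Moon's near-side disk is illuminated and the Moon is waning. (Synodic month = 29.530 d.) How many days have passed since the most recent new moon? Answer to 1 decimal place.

24.6 days

Invert f = (1 − cos θ)/2 to get cos θ = 1 − 2(0.25) = 0.500, hence θ₀ = arccos 0.500 = 60.0°.
Waning ⇒ past full, so θ = 360° − 60.0° = 300.0°.
At 360°/29.530 d per day, 300.0° corresponds to 24.61 days.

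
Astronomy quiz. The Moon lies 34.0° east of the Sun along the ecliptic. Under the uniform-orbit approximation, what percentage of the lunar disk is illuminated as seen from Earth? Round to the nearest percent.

9%

Half-versine of 34.0°: (1 − 0.829)/2 = 0.085, i.e. 9%.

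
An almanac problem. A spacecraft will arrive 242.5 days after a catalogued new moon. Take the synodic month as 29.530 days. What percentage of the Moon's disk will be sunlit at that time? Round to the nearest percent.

38%

242.5/29.530 = 8.212 lunations, so 8 complete cycles and 6.26 d into the next.
Elongation θ = 360° × 6.26/29.530 ≈ 76.3°.
With cos θ = 0.237, the lit fraction is (1 − 0.237)/2 ≈ 0.382, so 38%.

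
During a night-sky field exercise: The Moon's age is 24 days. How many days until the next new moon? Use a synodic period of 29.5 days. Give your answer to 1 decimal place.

The next new moon completes the synodic month: 29.5 − 24 = 5.500 days.

5.5 days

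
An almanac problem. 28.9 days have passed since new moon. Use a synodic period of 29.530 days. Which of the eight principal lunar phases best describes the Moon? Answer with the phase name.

new moon

θ ≈ 360° × 28.9/29.530 = 352°, which falls in the new moon sector.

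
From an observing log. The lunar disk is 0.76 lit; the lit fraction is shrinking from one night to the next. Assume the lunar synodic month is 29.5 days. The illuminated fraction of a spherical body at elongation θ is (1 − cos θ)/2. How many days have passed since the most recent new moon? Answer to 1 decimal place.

cos θ = 1 − 2f = -0.520, giving a principal value of 121.3°.
A waning Moon lies in 180°–360°, so θ = 360° − 121.3° = 238.7°.
That fraction of the synodic month is 238.7/360 × 29.5 d ≈ 19.56 d.

19.6 days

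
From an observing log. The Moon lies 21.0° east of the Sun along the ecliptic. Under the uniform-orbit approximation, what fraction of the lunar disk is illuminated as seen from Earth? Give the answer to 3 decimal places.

cos 21.0° = 0.934, so f = (1 − 0.934)/2 = 0.033.

0.033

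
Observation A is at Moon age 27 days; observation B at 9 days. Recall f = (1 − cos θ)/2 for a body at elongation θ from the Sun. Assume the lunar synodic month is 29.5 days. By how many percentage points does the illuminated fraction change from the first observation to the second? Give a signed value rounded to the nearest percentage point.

θ₁ = 360° × 27/29.5 = 329.5°, f₁ = (1 − cos θ₁)/2 = 0.069.
θ₂ = 360° × 9/29.5 = 109.8°, f₂ = (1 − cos θ₂)/2 = 0.670.
Change = f₂ − f₁ = +0.600 → +60 percentage points.

+60 percentage points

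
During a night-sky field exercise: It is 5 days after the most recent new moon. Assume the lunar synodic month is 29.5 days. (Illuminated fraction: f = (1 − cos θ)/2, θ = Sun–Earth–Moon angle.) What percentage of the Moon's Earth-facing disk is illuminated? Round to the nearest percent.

The Moon has covered 5/29.5 of its cycle, so θ ≈ 360° × 5/29.5 = 61.0°.
Illuminated fraction = (1 − cos 61.0°)/2 = (1 − 0.485)/2 ≈ 0.258, so 26%.

26%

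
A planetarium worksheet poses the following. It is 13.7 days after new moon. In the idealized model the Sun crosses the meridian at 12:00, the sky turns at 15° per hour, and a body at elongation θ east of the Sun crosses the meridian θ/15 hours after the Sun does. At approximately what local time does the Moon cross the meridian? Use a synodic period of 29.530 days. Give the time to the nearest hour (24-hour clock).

Elongation θ = 360° × 13.7/29.530 ≈ 167.0°.
Delay after the Sun = 167.0° / (15°/h) ≈ 11.13 h.
12:00 + 11.13 h ≈ 23:08 → 23:00 to the nearest hour.

23:00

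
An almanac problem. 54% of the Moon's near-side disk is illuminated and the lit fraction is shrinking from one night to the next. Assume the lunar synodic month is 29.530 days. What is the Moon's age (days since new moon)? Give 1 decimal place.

21.8 days

cos θ = 1 − 2f = -0.080, giving a principal value of 94.6°.
A waning Moon lies in 180°–360°, so θ = 360° − 94.6° = 265.4°.
That fraction of the synodic month is 265.4/360 × 29.530 d ≈ 21.77 d.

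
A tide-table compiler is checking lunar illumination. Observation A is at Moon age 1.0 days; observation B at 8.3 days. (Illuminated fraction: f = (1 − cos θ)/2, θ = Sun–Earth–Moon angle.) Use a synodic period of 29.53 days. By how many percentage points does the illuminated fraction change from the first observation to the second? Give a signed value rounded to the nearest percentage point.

θ₁ = 360° × 1.0/29.53 = 12.2°, f₁ = (1 − cos θ₁)/2 = 0.011.
θ₂ = 360° × 8.3/29.53 = 101.2°, f₂ = (1 − cos θ₂)/2 = 0.597.
Change = f₂ − f₁ = +0.586 → +59 percentage points.

+59 percentage points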